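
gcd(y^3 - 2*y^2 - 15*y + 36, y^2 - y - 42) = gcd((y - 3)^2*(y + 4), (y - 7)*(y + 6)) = 1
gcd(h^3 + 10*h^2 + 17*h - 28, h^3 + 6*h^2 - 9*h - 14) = h + 7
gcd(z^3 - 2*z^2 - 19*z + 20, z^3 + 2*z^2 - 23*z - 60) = z^2 - z - 20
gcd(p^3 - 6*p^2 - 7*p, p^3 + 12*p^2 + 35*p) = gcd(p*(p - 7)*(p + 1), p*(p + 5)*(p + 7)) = p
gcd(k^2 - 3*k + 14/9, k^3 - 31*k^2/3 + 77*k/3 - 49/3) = k - 7/3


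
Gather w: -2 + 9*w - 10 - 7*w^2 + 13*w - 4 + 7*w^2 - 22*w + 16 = 0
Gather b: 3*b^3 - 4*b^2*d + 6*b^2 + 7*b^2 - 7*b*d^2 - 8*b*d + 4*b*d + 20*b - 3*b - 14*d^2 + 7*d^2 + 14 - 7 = 3*b^3 + b^2*(13 - 4*d) + b*(-7*d^2 - 4*d + 17) - 7*d^2 + 7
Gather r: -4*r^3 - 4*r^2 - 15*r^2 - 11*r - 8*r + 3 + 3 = -4*r^3 - 19*r^2 - 19*r + 6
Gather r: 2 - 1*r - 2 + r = 0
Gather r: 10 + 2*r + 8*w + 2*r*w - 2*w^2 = r*(2*w + 2) - 2*w^2 + 8*w + 10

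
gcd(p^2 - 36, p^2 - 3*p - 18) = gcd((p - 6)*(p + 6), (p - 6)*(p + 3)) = p - 6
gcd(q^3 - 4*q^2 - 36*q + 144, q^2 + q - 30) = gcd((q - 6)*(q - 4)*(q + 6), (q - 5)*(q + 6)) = q + 6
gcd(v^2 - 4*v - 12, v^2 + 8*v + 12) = v + 2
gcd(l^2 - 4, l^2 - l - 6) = l + 2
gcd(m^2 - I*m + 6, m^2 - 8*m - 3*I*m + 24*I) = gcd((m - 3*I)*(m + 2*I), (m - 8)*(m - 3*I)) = m - 3*I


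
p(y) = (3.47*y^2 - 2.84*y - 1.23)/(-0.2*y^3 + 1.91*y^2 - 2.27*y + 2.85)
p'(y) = (6.94*y - 2.84)/(-0.2*y^3 + 1.91*y^2 - 2.27*y + 2.85) + (0.6*y^2 - 3.82*y + 2.27)*(3.47*y^2 - 2.84*y - 1.23)/(-0.2*y^3 + 1.91*y^2 - 2.27*y + 2.85)^2 = (0.694*y^4 - 1.136*y^3 - 3.1905*y^2 + 24.4776*y - 10.8861)/(0.04*y^6 - 0.764*y^5 + 4.5561*y^4 - 9.8114*y^3 + 16.0399*y^2 - 12.939*y + 8.1225)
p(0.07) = -0.52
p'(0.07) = -1.26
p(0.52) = -0.82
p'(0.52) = 0.19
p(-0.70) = 0.45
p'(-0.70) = -0.98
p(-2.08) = 1.12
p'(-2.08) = -0.17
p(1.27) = 0.29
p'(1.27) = 2.09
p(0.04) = -0.48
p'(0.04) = -1.30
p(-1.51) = 0.97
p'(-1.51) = -0.37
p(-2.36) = 1.15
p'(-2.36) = -0.11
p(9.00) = -29.33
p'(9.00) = 48.91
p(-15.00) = 0.72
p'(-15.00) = 0.03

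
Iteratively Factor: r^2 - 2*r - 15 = (r + 3)*(r - 5)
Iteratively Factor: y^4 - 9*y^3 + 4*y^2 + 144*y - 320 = (y - 4)*(y^3 - 5*y^2 - 16*y + 80) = (y - 4)*(y + 4)*(y^2 - 9*y + 20) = (y - 4)^2*(y + 4)*(y - 5)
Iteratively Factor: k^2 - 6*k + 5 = (k - 1)*(k - 5)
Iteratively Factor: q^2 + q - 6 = (q - 2)*(q + 3)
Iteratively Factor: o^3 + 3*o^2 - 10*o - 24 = (o + 2)*(o^2 + o - 12) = (o + 2)*(o + 4)*(o - 3)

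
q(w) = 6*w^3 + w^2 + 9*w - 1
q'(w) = 18*w^2 + 2*w + 9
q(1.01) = 15.29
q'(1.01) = 29.38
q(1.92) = 62.43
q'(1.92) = 79.20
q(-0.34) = -4.18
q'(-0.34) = 10.40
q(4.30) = 533.23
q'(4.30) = 350.42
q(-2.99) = -179.36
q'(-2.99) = 163.94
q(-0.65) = -8.08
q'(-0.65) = 15.30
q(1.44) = 31.95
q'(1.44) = 49.20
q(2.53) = 125.34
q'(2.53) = 129.28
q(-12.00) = -10333.00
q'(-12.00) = 2577.00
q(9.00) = 4535.00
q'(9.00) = 1485.00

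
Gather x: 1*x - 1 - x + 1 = 0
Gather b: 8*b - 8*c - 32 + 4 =8*b - 8*c - 28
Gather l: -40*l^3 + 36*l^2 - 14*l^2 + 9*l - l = -40*l^3 + 22*l^2 + 8*l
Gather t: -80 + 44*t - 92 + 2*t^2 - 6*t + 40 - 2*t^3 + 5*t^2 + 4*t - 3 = -2*t^3 + 7*t^2 + 42*t - 135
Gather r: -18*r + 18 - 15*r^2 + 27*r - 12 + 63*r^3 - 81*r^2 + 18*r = 63*r^3 - 96*r^2 + 27*r + 6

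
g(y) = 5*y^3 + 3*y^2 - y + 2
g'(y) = 15*y^2 + 6*y - 1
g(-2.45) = -51.07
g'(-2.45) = 74.34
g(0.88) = 6.85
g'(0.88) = 15.90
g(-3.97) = -259.60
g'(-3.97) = 211.59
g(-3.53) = -177.02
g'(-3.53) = 164.73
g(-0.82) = 2.08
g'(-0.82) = 4.17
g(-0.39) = 2.55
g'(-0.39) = -1.06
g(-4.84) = -489.78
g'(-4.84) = 321.34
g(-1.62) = -9.76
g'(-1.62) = 28.65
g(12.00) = 9062.00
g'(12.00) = 2231.00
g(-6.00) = -964.00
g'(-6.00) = 503.00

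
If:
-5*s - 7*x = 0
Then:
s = -7*x/5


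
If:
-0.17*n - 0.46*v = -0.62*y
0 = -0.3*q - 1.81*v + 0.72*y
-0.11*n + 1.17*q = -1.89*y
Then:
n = 1.9274770973439*y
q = -1.43416881990784*y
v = 0.635497594459863*y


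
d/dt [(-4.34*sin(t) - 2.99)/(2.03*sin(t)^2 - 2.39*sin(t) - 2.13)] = (8.8102*sin(t)^2 + 12.1394*sin(t) + 2.0981)*cos(t)/(4.1209*sin(t)^4 - 9.7034*sin(t)^3 - 2.9357*sin(t)^2 + 10.1814*sin(t) + 4.5369)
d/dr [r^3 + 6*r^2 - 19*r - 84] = 3*r^2 + 12*r - 19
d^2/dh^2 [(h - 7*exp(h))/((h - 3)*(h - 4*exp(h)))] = (2*(h - 3)^2*(h - 7*exp(h))*(4*exp(h) - 1)^2 - 7*(h - 3)^2*(h - 4*exp(h))^2*exp(h) + 2*(h - 3)^2*(h - 4*exp(h))*(2*(h - 7*exp(h))*exp(h) - (4*exp(h) - 1)*(7*exp(h) - 1)) - 2*(h - 3)*(h - 7*exp(h))*(h - 4*exp(h))*(4*exp(h) - 1) + 2*(h - 3)*(h - 4*exp(h))^2*(7*exp(h) - 1) + 2*(h - 7*exp(h))*(h - 4*exp(h))^2)/((h - 3)^3*(h - 4*exp(h))^3)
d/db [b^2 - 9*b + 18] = 2*b - 9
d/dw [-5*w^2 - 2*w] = -10*w - 2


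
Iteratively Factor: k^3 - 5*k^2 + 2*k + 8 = (k - 2)*(k^2 - 3*k - 4) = (k - 2)*(k + 1)*(k - 4)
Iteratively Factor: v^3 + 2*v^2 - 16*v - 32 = (v + 4)*(v^2 - 2*v - 8) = (v - 4)*(v + 4)*(v + 2)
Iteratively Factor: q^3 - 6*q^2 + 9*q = (q - 3)*(q^2 - 3*q) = q*(q - 3)*(q - 3)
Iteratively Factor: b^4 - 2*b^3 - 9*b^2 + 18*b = (b - 2)*(b^3 - 9*b) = (b - 2)*(b + 3)*(b^2 - 3*b) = (b - 3)*(b - 2)*(b + 3)*(b)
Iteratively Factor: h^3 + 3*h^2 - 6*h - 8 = (h + 4)*(h^2 - h - 2) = (h + 1)*(h + 4)*(h - 2)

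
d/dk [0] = 0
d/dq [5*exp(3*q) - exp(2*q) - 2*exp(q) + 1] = (15*exp(2*q) - 2*exp(q) - 2)*exp(q)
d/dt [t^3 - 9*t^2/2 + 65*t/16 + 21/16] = 3*t^2 - 9*t + 65/16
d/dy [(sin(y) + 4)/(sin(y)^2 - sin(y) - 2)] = (-8*sin(y) + cos(y)^2 + 1)*cos(y)/(sin(y) + cos(y)^2 + 1)^2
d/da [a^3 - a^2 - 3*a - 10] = 3*a^2 - 2*a - 3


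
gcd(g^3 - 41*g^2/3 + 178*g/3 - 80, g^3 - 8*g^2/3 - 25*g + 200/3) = g^2 - 23*g/3 + 40/3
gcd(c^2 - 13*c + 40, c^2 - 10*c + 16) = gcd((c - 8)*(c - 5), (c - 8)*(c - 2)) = c - 8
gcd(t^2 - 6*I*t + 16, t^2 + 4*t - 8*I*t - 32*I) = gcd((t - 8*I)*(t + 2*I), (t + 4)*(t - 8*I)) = t - 8*I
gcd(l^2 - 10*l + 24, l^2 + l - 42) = l - 6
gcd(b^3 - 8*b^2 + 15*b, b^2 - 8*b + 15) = b^2 - 8*b + 15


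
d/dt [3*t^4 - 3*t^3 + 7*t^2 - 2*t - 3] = 12*t^3 - 9*t^2 + 14*t - 2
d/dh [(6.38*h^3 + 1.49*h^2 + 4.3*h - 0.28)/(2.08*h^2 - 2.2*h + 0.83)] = (13.2704*h^4 - 28.072*h^3 + 3.6642*h^2 + 3.6382*h + 2.953)/(4.3264*h^4 - 9.152*h^3 + 8.2928*h^2 - 3.652*h + 0.6889)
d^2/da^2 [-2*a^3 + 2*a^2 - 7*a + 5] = 4 - 12*a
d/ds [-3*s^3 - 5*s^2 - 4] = s*(-9*s - 10)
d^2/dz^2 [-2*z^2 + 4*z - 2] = -4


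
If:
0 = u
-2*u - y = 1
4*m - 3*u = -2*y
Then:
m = 1/2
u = 0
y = -1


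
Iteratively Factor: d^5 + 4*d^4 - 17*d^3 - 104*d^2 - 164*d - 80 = (d + 2)*(d^4 + 2*d^3 - 21*d^2 - 62*d - 40) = (d - 5)*(d + 2)*(d^3 + 7*d^2 + 14*d + 8) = (d - 5)*(d + 1)*(d + 2)*(d^2 + 6*d + 8) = (d - 5)*(d + 1)*(d + 2)*(d + 4)*(d + 2)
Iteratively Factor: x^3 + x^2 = (x)*(x^2 + x) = x*(x + 1)*(x)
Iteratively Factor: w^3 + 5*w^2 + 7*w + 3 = (w + 1)*(w^2 + 4*w + 3) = (w + 1)*(w + 3)*(w + 1)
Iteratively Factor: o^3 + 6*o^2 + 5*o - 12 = (o + 4)*(o^2 + 2*o - 3) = (o - 1)*(o + 4)*(o + 3)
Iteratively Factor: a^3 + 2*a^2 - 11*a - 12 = (a + 4)*(a^2 - 2*a - 3) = (a - 3)*(a + 4)*(a + 1)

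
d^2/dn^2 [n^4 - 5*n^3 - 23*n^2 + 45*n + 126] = 12*n^2 - 30*n - 46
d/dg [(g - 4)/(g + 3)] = 7/(g + 3)^2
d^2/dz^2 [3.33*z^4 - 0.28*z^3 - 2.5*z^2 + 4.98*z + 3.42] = 39.96*z^2 - 1.68*z - 5.0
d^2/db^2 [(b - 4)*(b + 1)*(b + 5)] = 6*b + 4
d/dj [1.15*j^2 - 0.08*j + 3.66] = 2.3*j - 0.08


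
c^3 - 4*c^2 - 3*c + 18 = (c - 3)^2*(c + 2)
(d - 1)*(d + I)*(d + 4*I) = d^3 - d^2 + 5*I*d^2 - 4*d - 5*I*d + 4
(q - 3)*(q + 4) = q^2 + q - 12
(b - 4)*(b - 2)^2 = b^3 - 8*b^2 + 20*b - 16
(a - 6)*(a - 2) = a^2 - 8*a + 12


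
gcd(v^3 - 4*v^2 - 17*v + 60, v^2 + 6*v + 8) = v + 4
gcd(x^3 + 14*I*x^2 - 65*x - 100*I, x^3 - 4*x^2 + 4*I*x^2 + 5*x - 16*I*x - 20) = x + 5*I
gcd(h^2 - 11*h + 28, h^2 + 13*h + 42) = 1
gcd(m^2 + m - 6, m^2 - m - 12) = m + 3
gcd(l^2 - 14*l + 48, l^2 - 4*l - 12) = l - 6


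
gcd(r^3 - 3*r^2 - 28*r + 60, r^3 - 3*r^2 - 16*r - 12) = r - 6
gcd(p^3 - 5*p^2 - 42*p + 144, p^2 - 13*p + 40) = p - 8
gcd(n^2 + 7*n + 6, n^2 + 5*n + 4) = n + 1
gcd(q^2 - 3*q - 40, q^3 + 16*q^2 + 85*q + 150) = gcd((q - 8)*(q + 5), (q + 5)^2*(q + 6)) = q + 5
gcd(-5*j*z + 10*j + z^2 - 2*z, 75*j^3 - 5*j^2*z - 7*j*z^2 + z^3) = -5*j + z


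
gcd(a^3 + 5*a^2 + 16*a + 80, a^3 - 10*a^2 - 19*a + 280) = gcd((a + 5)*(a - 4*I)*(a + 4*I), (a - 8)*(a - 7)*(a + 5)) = a + 5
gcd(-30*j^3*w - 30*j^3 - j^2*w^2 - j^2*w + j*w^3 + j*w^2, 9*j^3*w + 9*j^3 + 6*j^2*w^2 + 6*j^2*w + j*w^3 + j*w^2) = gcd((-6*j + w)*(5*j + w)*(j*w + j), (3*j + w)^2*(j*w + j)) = j*w + j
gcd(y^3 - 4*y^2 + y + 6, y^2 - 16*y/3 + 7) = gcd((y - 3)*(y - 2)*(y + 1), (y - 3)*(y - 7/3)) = y - 3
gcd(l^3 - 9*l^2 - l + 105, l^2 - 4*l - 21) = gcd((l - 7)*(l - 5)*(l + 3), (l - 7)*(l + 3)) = l^2 - 4*l - 21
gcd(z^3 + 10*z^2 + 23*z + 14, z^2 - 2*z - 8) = z + 2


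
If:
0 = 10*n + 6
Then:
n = -3/5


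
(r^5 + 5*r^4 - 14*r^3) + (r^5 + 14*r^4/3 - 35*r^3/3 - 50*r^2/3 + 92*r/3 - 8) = 2*r^5 + 29*r^4/3 - 77*r^3/3 - 50*r^2/3 + 92*r/3 - 8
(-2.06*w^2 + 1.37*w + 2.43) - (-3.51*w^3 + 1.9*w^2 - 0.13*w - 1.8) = 3.51*w^3 - 3.96*w^2 + 1.5*w + 4.23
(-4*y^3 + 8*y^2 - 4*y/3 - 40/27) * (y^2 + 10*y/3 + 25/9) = -4*y^5 - 16*y^4/3 + 128*y^3/9 + 440*y^2/27 - 700*y/81 - 1000/243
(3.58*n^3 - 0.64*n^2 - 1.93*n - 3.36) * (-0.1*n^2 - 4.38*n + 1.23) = -0.358*n^5 - 15.6164*n^4 + 7.3996*n^3 + 8.0022*n^2 + 12.3429*n - 4.1328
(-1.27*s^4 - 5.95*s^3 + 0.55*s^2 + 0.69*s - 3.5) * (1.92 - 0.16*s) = 0.2032*s^5 - 1.4864*s^4 - 11.512*s^3 + 0.9456*s^2 + 1.8848*s - 6.72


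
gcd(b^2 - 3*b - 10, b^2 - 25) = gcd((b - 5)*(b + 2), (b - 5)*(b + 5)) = b - 5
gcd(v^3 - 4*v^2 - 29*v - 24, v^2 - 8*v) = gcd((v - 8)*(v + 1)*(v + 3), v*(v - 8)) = v - 8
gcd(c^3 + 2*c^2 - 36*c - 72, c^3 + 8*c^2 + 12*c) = c^2 + 8*c + 12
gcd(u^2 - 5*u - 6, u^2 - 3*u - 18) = u - 6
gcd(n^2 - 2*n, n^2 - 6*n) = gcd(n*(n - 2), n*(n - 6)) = n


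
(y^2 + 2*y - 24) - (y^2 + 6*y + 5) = -4*y - 29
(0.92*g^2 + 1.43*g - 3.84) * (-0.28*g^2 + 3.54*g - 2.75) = -0.2576*g^4 + 2.8564*g^3 + 3.6074*g^2 - 17.5261*g + 10.56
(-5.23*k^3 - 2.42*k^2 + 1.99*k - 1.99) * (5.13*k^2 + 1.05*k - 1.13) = -26.8299*k^5 - 17.9061*k^4 + 13.5776*k^3 - 5.3846*k^2 - 4.3382*k + 2.2487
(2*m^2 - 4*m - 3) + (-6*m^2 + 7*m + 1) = -4*m^2 + 3*m - 2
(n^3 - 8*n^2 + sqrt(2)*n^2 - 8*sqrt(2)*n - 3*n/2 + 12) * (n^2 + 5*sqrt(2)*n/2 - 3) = n^5 - 8*n^4 + 7*sqrt(2)*n^4/2 - 28*sqrt(2)*n^3 + n^3/2 - 27*sqrt(2)*n^2/4 - 4*n^2 + 9*n/2 + 54*sqrt(2)*n - 36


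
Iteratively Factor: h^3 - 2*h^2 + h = (h - 1)*(h^2 - h) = h*(h - 1)*(h - 1)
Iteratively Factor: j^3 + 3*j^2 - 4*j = (j - 1)*(j^2 + 4*j) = j*(j - 1)*(j + 4)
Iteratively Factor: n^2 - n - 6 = (n + 2)*(n - 3)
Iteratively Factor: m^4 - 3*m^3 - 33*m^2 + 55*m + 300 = (m - 5)*(m^3 + 2*m^2 - 23*m - 60) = (m - 5)*(m + 3)*(m^2 - m - 20) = (m - 5)^2*(m + 3)*(m + 4)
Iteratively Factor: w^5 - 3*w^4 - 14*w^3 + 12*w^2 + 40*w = (w - 5)*(w^4 + 2*w^3 - 4*w^2 - 8*w) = (w - 5)*(w - 2)*(w^3 + 4*w^2 + 4*w) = w*(w - 5)*(w - 2)*(w^2 + 4*w + 4) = w*(w - 5)*(w - 2)*(w + 2)*(w + 2)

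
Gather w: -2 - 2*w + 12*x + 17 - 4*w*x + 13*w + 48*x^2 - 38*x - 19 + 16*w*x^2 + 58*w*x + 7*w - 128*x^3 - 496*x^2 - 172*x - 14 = w*(16*x^2 + 54*x + 18) - 128*x^3 - 448*x^2 - 198*x - 18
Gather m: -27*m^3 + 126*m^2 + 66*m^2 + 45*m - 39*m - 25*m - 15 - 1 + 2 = -27*m^3 + 192*m^2 - 19*m - 14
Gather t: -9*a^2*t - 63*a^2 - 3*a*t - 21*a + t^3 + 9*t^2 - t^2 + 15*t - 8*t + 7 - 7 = -63*a^2 - 21*a + t^3 + 8*t^2 + t*(-9*a^2 - 3*a + 7)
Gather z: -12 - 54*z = -54*z - 12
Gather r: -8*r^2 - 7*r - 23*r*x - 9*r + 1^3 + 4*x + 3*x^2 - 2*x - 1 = -8*r^2 + r*(-23*x - 16) + 3*x^2 + 2*x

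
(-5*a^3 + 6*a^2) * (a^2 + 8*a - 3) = -5*a^5 - 34*a^4 + 63*a^3 - 18*a^2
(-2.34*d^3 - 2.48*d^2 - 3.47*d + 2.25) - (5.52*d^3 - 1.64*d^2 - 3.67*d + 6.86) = -7.86*d^3 - 0.84*d^2 + 0.2*d - 4.61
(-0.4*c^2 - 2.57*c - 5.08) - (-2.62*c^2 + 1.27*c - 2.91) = 2.22*c^2 - 3.84*c - 2.17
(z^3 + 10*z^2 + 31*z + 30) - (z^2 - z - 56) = z^3 + 9*z^2 + 32*z + 86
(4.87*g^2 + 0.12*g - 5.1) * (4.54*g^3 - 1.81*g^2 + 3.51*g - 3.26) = 22.1098*g^5 - 8.2699*g^4 - 6.2775*g^3 - 6.224*g^2 - 18.2922*g + 16.626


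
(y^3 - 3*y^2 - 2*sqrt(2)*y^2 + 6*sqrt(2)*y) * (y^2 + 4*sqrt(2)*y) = y^5 - 3*y^4 + 2*sqrt(2)*y^4 - 16*y^3 - 6*sqrt(2)*y^3 + 48*y^2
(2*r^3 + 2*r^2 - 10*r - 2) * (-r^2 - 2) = -2*r^5 - 2*r^4 + 6*r^3 - 2*r^2 + 20*r + 4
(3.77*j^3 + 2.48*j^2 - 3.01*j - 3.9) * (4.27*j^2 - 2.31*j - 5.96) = 16.0979*j^5 + 1.8809*j^4 - 41.0507*j^3 - 24.4807*j^2 + 26.9486*j + 23.244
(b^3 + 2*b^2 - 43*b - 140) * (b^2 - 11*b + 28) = b^5 - 9*b^4 - 37*b^3 + 389*b^2 + 336*b - 3920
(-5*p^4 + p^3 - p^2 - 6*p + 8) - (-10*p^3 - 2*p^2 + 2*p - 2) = -5*p^4 + 11*p^3 + p^2 - 8*p + 10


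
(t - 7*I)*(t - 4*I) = t^2 - 11*I*t - 28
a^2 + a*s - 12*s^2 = (a - 3*s)*(a + 4*s)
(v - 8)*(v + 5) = v^2 - 3*v - 40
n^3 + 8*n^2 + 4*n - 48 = (n - 2)*(n + 4)*(n + 6)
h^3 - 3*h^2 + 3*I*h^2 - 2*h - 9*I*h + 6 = (h - 3)*(h + I)*(h + 2*I)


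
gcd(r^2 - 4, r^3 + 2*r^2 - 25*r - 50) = r + 2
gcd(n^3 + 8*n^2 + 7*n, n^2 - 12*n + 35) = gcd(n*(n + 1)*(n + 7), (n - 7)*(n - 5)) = 1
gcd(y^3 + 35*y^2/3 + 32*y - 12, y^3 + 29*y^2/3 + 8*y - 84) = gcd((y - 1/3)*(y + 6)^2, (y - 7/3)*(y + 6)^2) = y^2 + 12*y + 36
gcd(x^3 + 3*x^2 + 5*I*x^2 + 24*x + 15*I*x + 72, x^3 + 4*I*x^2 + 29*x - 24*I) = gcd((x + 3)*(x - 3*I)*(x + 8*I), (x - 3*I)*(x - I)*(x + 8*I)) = x^2 + 5*I*x + 24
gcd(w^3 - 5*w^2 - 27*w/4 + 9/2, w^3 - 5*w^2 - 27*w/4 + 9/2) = w^3 - 5*w^2 - 27*w/4 + 9/2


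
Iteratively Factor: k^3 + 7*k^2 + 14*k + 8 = (k + 2)*(k^2 + 5*k + 4) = (k + 2)*(k + 4)*(k + 1)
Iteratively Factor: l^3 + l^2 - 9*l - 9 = (l + 1)*(l^2 - 9) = (l + 1)*(l + 3)*(l - 3)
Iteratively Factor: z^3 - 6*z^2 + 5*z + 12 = (z + 1)*(z^2 - 7*z + 12) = (z - 4)*(z + 1)*(z - 3)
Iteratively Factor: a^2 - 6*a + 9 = (a - 3)*(a - 3)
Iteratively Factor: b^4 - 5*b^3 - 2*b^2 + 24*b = (b)*(b^3 - 5*b^2 - 2*b + 24) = b*(b - 4)*(b^2 - b - 6) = b*(b - 4)*(b - 3)*(b + 2)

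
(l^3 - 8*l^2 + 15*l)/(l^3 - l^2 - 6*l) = (l - 5)/(l + 2)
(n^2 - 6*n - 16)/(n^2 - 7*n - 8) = (n + 2)/(n + 1)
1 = 1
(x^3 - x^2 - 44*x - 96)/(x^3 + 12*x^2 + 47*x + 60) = (x - 8)/(x + 5)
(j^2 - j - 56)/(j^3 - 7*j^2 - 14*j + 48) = (j + 7)/(j^2 + j - 6)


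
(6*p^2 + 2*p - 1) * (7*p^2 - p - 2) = 42*p^4 + 8*p^3 - 21*p^2 - 3*p + 2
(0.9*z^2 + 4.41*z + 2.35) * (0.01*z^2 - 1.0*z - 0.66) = 0.009*z^4 - 0.8559*z^3 - 4.9805*z^2 - 5.2606*z - 1.551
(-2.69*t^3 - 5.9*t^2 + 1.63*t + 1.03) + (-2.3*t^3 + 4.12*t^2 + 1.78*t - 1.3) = -4.99*t^3 - 1.78*t^2 + 3.41*t - 0.27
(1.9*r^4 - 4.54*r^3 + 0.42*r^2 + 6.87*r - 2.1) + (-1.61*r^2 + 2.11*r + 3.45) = 1.9*r^4 - 4.54*r^3 - 1.19*r^2 + 8.98*r + 1.35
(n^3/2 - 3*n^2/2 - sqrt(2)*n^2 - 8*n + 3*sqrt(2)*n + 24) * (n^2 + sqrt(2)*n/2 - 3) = n^5/2 - 3*n^4/2 - 3*sqrt(2)*n^4/4 - 21*n^3/2 + 9*sqrt(2)*n^3/4 - sqrt(2)*n^2 + 63*n^2/2 + 3*sqrt(2)*n + 24*n - 72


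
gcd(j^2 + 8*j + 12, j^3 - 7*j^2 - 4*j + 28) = j + 2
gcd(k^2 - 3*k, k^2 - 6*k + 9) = k - 3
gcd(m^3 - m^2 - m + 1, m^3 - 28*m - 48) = 1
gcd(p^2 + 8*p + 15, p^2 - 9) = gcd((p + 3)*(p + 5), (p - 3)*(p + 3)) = p + 3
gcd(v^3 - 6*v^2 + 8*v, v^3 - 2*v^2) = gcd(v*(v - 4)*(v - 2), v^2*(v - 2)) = v^2 - 2*v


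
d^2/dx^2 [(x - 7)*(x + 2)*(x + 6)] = 6*x + 2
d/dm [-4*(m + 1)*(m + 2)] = -8*m - 12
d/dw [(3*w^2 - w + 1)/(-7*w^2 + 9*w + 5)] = 2*(10*w^2 + 22*w - 7)/(49*w^4 - 126*w^3 + 11*w^2 + 90*w + 25)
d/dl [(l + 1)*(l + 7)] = 2*l + 8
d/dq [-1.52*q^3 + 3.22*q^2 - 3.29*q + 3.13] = -4.56*q^2 + 6.44*q - 3.29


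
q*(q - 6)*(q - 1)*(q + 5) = q^4 - 2*q^3 - 29*q^2 + 30*q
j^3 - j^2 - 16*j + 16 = (j - 4)*(j - 1)*(j + 4)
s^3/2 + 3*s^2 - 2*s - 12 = (s/2 + 1)*(s - 2)*(s + 6)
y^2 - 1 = (y - 1)*(y + 1)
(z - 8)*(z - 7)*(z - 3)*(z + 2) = z^4 - 16*z^3 + 65*z^2 + 34*z - 336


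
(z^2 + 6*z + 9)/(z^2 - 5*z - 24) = (z + 3)/(z - 8)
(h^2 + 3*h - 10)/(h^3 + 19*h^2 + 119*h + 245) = (h - 2)/(h^2 + 14*h + 49)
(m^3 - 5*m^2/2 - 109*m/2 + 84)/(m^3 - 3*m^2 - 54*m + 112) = (m - 3/2)/(m - 2)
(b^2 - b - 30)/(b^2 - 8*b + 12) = (b + 5)/(b - 2)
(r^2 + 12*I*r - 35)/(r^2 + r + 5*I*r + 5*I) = (r + 7*I)/(r + 1)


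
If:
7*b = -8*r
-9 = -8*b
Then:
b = 9/8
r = -63/64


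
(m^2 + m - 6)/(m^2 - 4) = (m + 3)/(m + 2)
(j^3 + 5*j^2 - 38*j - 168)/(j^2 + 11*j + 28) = j - 6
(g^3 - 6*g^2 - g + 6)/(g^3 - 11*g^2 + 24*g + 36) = (g - 1)/(g - 6)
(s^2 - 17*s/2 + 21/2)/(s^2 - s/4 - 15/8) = 4*(s - 7)/(4*s + 5)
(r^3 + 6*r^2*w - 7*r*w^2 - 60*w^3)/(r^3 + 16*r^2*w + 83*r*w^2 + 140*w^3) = (r - 3*w)/(r + 7*w)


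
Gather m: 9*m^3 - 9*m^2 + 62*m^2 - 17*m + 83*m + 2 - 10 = 9*m^3 + 53*m^2 + 66*m - 8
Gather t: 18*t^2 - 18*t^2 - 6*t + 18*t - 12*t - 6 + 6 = 0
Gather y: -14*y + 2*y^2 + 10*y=2*y^2 - 4*y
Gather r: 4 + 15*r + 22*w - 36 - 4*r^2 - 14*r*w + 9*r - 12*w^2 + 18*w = -4*r^2 + r*(24 - 14*w) - 12*w^2 + 40*w - 32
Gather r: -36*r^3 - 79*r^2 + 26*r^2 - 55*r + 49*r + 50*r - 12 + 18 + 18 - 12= -36*r^3 - 53*r^2 + 44*r + 12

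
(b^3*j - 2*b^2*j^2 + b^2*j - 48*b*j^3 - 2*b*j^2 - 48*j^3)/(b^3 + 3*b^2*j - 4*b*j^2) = j*(b^3 - 2*b^2*j + b^2 - 48*b*j^2 - 2*b*j - 48*j^2)/(b*(b^2 + 3*b*j - 4*j^2))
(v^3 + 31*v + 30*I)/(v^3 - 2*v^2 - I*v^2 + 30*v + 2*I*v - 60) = (v + I)/(v - 2)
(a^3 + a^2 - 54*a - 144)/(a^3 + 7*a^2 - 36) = (a - 8)/(a - 2)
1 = 1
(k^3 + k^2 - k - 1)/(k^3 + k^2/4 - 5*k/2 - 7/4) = 4*(k - 1)/(4*k - 7)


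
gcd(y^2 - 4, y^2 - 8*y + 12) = y - 2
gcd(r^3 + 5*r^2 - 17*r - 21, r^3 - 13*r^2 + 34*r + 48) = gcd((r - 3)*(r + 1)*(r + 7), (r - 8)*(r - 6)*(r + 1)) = r + 1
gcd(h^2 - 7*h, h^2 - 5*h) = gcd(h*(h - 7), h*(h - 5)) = h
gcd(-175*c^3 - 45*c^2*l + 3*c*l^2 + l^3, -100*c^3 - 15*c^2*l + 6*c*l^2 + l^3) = 25*c^2 + 10*c*l + l^2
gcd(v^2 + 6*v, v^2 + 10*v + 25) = 1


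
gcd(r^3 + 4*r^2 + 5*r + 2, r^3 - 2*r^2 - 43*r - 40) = r + 1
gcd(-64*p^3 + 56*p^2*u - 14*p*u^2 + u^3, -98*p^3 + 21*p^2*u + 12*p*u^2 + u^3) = 2*p - u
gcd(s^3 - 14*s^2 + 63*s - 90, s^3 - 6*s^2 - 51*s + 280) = s - 5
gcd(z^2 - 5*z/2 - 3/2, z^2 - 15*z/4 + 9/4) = z - 3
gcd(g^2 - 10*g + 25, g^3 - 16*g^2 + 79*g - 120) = g - 5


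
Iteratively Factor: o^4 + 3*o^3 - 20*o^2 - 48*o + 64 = (o - 1)*(o^3 + 4*o^2 - 16*o - 64) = (o - 1)*(o + 4)*(o^2 - 16) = (o - 1)*(o + 4)^2*(o - 4)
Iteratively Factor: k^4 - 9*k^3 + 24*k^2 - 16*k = (k)*(k^3 - 9*k^2 + 24*k - 16) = k*(k - 4)*(k^2 - 5*k + 4) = k*(k - 4)*(k - 1)*(k - 4)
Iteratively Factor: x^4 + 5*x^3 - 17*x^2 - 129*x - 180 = (x + 3)*(x^3 + 2*x^2 - 23*x - 60) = (x + 3)^2*(x^2 - x - 20) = (x - 5)*(x + 3)^2*(x + 4)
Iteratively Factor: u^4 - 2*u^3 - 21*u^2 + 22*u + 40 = (u - 5)*(u^3 + 3*u^2 - 6*u - 8) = (u - 5)*(u - 2)*(u^2 + 5*u + 4) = (u - 5)*(u - 2)*(u + 1)*(u + 4)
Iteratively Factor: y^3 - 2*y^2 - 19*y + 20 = (y - 1)*(y^2 - y - 20) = (y - 1)*(y + 4)*(y - 5)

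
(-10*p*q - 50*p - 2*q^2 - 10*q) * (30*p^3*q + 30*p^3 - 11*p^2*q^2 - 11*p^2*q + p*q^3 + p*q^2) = -300*p^4*q^2 - 1800*p^4*q - 1500*p^4 + 50*p^3*q^3 + 300*p^3*q^2 + 250*p^3*q + 12*p^2*q^4 + 72*p^2*q^3 + 60*p^2*q^2 - 2*p*q^5 - 12*p*q^4 - 10*p*q^3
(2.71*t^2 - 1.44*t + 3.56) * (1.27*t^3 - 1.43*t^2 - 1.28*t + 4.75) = 3.4417*t^5 - 5.7041*t^4 + 3.1116*t^3 + 9.6249*t^2 - 11.3968*t + 16.91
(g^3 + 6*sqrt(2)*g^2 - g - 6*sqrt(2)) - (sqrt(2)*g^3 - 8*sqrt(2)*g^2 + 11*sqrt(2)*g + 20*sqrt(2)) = -sqrt(2)*g^3 + g^3 + 14*sqrt(2)*g^2 - 11*sqrt(2)*g - g - 26*sqrt(2)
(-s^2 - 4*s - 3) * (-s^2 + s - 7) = s^4 + 3*s^3 + 6*s^2 + 25*s + 21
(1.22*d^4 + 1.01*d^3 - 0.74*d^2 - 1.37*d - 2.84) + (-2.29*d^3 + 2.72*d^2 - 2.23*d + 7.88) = 1.22*d^4 - 1.28*d^3 + 1.98*d^2 - 3.6*d + 5.04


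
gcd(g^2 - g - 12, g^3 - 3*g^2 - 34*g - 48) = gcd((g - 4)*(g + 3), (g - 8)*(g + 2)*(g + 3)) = g + 3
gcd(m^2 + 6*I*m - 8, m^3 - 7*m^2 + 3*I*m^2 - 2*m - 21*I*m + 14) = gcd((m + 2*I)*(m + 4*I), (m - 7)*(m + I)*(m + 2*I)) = m + 2*I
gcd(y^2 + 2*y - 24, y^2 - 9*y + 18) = 1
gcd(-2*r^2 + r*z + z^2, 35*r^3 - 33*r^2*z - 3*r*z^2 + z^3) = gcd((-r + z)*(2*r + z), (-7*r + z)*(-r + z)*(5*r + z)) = -r + z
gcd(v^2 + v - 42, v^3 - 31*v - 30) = v - 6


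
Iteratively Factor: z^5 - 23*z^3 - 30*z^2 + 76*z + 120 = (z + 2)*(z^4 - 2*z^3 - 19*z^2 + 8*z + 60) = (z + 2)*(z + 3)*(z^3 - 5*z^2 - 4*z + 20) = (z + 2)^2*(z + 3)*(z^2 - 7*z + 10) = (z - 5)*(z + 2)^2*(z + 3)*(z - 2)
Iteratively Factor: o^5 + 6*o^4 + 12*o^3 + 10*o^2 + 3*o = (o + 1)*(o^4 + 5*o^3 + 7*o^2 + 3*o) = (o + 1)*(o + 3)*(o^3 + 2*o^2 + o) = (o + 1)^2*(o + 3)*(o^2 + o) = (o + 1)^3*(o + 3)*(o)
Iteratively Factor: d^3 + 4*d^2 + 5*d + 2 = (d + 2)*(d^2 + 2*d + 1) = (d + 1)*(d + 2)*(d + 1)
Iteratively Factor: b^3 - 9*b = (b)*(b^2 - 9) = b*(b + 3)*(b - 3)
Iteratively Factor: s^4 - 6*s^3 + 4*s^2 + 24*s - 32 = (s + 2)*(s^3 - 8*s^2 + 20*s - 16) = (s - 2)*(s + 2)*(s^2 - 6*s + 8) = (s - 4)*(s - 2)*(s + 2)*(s - 2)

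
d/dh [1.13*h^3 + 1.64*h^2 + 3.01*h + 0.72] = 3.39*h^2 + 3.28*h + 3.01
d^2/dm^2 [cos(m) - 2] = -cos(m)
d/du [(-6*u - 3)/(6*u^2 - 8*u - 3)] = 6*(6*u^2 + 6*u - 1)/(36*u^4 - 96*u^3 + 28*u^2 + 48*u + 9)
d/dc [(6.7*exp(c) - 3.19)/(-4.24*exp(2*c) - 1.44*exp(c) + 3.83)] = (28.408*exp(2*c) - 27.0512*exp(c) + 21.0674)*exp(c)/(17.9776*exp(4*c) + 12.2112*exp(3*c) - 30.4048*exp(2*c) - 11.0304*exp(c) + 14.6689)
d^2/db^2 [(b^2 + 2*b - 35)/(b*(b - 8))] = 10*(2*b^3 - 21*b^2 + 168*b - 448)/(b^3*(b^3 - 24*b^2 + 192*b - 512))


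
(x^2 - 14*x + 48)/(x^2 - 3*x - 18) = (x - 8)/(x + 3)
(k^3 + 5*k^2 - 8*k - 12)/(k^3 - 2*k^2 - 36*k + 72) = (k + 1)/(k - 6)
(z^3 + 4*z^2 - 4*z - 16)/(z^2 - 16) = (z^2 - 4)/(z - 4)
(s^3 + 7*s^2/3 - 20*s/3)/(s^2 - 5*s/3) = s + 4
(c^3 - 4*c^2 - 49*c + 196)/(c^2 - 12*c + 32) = (c^2 - 49)/(c - 8)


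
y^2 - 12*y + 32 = (y - 8)*(y - 4)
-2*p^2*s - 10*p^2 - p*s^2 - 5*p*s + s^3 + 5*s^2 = (-2*p + s)*(p + s)*(s + 5)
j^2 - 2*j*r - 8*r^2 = (j - 4*r)*(j + 2*r)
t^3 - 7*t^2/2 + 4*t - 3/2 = (t - 3/2)*(t - 1)^2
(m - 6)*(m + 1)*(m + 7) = m^3 + 2*m^2 - 41*m - 42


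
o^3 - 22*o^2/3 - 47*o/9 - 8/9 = (o - 8)*(o + 1/3)^2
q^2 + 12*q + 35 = (q + 5)*(q + 7)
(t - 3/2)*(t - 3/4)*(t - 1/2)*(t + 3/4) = t^4 - 2*t^3 + 3*t^2/16 + 9*t/8 - 27/64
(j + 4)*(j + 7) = j^2 + 11*j + 28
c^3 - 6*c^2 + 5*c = c*(c - 5)*(c - 1)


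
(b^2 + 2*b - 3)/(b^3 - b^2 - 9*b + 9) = 1/(b - 3)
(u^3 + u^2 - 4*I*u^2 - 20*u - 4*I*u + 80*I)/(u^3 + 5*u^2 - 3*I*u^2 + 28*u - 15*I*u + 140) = (u^2 - 4*u*(1 + I) + 16*I)/(u^2 - 3*I*u + 28)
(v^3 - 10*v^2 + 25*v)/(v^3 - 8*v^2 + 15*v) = (v - 5)/(v - 3)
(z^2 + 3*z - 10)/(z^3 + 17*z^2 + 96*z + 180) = (z - 2)/(z^2 + 12*z + 36)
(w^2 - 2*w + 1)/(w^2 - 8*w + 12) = (w^2 - 2*w + 1)/(w^2 - 8*w + 12)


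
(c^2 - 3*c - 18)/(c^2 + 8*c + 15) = (c - 6)/(c + 5)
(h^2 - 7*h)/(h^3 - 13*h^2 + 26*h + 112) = h/(h^2 - 6*h - 16)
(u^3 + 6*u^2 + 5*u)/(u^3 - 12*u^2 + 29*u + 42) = u*(u + 5)/(u^2 - 13*u + 42)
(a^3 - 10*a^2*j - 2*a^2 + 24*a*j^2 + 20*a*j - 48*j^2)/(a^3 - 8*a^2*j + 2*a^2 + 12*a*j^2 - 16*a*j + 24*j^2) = (a^2 - 4*a*j - 2*a + 8*j)/(a^2 - 2*a*j + 2*a - 4*j)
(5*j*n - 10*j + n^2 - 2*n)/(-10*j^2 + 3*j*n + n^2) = (2 - n)/(2*j - n)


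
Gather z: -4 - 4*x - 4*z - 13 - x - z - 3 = -5*x - 5*z - 20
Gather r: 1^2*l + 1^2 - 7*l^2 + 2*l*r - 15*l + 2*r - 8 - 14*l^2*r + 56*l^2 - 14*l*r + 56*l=49*l^2 + 42*l + r*(-14*l^2 - 12*l + 2) - 7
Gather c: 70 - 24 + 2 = 48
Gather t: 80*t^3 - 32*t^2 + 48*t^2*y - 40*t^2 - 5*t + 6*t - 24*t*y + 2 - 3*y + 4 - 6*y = 80*t^3 + t^2*(48*y - 72) + t*(1 - 24*y) - 9*y + 6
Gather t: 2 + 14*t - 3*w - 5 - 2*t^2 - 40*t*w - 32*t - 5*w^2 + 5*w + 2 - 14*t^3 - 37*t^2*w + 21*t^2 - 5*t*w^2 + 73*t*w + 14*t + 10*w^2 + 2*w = -14*t^3 + t^2*(19 - 37*w) + t*(-5*w^2 + 33*w - 4) + 5*w^2 + 4*w - 1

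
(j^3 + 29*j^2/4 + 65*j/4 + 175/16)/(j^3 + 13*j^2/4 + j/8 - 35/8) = (8*j^2 + 38*j + 35)/(2*(4*j^2 + 3*j - 7))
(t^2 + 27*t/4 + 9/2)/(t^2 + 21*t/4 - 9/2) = (4*t + 3)/(4*t - 3)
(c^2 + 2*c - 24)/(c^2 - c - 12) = (c + 6)/(c + 3)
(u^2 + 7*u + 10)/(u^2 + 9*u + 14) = (u + 5)/(u + 7)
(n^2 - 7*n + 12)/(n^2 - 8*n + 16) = (n - 3)/(n - 4)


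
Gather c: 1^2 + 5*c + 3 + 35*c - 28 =40*c - 24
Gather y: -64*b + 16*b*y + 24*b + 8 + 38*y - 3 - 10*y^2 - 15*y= -40*b - 10*y^2 + y*(16*b + 23) + 5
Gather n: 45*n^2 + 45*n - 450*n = 45*n^2 - 405*n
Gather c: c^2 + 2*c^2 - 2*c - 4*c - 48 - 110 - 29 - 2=3*c^2 - 6*c - 189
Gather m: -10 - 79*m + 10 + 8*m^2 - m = 8*m^2 - 80*m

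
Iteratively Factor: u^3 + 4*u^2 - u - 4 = (u - 1)*(u^2 + 5*u + 4) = (u - 1)*(u + 4)*(u + 1)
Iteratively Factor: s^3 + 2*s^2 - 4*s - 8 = (s + 2)*(s^2 - 4) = (s + 2)^2*(s - 2)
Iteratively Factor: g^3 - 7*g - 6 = (g + 1)*(g^2 - g - 6) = (g - 3)*(g + 1)*(g + 2)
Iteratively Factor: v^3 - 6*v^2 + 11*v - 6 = (v - 3)*(v^2 - 3*v + 2) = (v - 3)*(v - 2)*(v - 1)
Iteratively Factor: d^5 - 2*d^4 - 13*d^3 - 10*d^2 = (d)*(d^4 - 2*d^3 - 13*d^2 - 10*d) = d^2*(d^3 - 2*d^2 - 13*d - 10) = d^2*(d + 1)*(d^2 - 3*d - 10) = d^2*(d - 5)*(d + 1)*(d + 2)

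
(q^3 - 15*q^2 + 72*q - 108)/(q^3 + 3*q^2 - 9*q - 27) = (q^2 - 12*q + 36)/(q^2 + 6*q + 9)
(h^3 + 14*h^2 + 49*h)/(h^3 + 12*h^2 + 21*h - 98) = h/(h - 2)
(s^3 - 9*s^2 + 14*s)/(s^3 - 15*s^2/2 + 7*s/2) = 2*(s - 2)/(2*s - 1)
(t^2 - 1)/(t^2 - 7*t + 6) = (t + 1)/(t - 6)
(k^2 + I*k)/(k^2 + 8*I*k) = (k + I)/(k + 8*I)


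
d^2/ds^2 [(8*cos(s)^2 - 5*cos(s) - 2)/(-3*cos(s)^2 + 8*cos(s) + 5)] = (-800*(1 - cos(s)^2)^2 - 147*cos(s)^5 - 360*cos(s)^3 - 1740*cos(s)^2 - 117*cos(s) + 1284)/(-3*cos(s)^2 + 8*cos(s) + 5)^3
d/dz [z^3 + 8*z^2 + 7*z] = 3*z^2 + 16*z + 7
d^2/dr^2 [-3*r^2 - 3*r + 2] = -6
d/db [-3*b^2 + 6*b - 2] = 6 - 6*b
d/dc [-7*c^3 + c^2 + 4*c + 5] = -21*c^2 + 2*c + 4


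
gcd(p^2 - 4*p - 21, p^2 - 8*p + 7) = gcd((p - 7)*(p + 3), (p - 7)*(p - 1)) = p - 7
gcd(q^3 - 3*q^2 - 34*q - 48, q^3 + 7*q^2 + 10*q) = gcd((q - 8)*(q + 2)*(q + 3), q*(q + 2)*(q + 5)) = q + 2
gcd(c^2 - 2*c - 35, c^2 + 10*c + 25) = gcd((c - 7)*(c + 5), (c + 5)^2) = c + 5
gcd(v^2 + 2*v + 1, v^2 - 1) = v + 1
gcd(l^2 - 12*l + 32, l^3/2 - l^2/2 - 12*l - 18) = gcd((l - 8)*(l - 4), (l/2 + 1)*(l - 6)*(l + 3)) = 1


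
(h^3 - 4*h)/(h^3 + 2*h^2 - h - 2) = h*(h - 2)/(h^2 - 1)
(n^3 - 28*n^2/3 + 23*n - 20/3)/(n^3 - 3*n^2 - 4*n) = (3*n^2 - 16*n + 5)/(3*n*(n + 1))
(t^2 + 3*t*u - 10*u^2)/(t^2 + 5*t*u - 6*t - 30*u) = (t - 2*u)/(t - 6)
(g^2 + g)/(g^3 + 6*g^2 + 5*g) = 1/(g + 5)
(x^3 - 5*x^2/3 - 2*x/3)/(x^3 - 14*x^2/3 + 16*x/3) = (3*x + 1)/(3*x - 8)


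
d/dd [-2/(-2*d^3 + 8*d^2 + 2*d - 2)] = (-3*d^2 + 8*d + 1)/(d^3 - 4*d^2 - d + 1)^2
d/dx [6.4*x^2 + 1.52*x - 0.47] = 12.8*x + 1.52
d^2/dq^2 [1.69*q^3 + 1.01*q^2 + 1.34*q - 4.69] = 10.14*q + 2.02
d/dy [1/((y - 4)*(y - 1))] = (5 - 2*y)/(y^4 - 10*y^3 + 33*y^2 - 40*y + 16)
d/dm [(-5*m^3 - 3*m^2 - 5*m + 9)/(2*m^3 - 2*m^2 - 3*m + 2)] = (16*m^4 + 50*m^3 - 85*m^2 + 24*m + 17)/(4*m^6 - 8*m^5 - 8*m^4 + 20*m^3 + m^2 - 12*m + 4)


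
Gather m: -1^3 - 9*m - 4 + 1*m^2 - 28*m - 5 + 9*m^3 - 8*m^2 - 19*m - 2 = 9*m^3 - 7*m^2 - 56*m - 12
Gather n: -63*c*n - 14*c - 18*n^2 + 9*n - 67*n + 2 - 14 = -14*c - 18*n^2 + n*(-63*c - 58) - 12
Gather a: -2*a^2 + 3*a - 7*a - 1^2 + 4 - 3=-2*a^2 - 4*a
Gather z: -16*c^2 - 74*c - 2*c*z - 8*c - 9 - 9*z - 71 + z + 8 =-16*c^2 - 82*c + z*(-2*c - 8) - 72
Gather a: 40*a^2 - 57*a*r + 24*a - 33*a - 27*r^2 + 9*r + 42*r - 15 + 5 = 40*a^2 + a*(-57*r - 9) - 27*r^2 + 51*r - 10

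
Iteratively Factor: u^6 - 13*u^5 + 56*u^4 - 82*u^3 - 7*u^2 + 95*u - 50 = (u - 5)*(u^5 - 8*u^4 + 16*u^3 - 2*u^2 - 17*u + 10) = (u - 5)*(u - 1)*(u^4 - 7*u^3 + 9*u^2 + 7*u - 10) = (u - 5)*(u - 1)^2*(u^3 - 6*u^2 + 3*u + 10) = (u - 5)*(u - 2)*(u - 1)^2*(u^2 - 4*u - 5) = (u - 5)^2*(u - 2)*(u - 1)^2*(u + 1)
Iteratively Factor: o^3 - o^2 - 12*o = (o)*(o^2 - o - 12) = o*(o + 3)*(o - 4)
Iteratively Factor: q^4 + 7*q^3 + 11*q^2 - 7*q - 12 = (q + 1)*(q^3 + 6*q^2 + 5*q - 12) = (q + 1)*(q + 3)*(q^2 + 3*q - 4) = (q - 1)*(q + 1)*(q + 3)*(q + 4)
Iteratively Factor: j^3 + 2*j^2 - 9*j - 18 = (j + 3)*(j^2 - j - 6) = (j - 3)*(j + 3)*(j + 2)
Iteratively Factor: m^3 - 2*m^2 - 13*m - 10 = (m - 5)*(m^2 + 3*m + 2) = (m - 5)*(m + 1)*(m + 2)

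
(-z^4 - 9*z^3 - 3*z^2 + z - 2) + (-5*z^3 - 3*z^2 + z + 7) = -z^4 - 14*z^3 - 6*z^2 + 2*z + 5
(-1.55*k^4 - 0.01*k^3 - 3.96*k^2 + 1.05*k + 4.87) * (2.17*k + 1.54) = -3.3635*k^5 - 2.4087*k^4 - 8.6086*k^3 - 3.8199*k^2 + 12.1849*k + 7.4998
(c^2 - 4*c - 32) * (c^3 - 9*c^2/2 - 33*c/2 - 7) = c^5 - 17*c^4/2 - 61*c^3/2 + 203*c^2 + 556*c + 224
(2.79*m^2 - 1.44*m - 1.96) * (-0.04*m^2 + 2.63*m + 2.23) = -0.1116*m^4 + 7.3953*m^3 + 2.5129*m^2 - 8.366*m - 4.3708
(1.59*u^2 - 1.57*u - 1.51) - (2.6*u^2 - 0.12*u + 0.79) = -1.01*u^2 - 1.45*u - 2.3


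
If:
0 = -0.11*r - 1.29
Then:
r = -11.73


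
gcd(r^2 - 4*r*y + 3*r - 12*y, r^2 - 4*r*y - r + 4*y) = -r + 4*y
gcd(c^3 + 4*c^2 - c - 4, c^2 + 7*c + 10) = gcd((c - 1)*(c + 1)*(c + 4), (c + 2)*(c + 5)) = 1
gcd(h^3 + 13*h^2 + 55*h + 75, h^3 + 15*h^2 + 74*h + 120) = h + 5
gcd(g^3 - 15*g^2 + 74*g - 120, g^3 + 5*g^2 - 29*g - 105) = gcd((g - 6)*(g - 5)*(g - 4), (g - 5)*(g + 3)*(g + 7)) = g - 5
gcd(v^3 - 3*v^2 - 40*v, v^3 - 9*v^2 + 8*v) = v^2 - 8*v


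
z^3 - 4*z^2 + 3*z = z*(z - 3)*(z - 1)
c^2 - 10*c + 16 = (c - 8)*(c - 2)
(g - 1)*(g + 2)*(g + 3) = g^3 + 4*g^2 + g - 6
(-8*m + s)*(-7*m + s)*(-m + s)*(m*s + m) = -56*m^4*s - 56*m^4 + 71*m^3*s^2 + 71*m^3*s - 16*m^2*s^3 - 16*m^2*s^2 + m*s^4 + m*s^3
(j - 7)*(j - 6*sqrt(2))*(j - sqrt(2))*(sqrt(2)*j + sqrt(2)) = sqrt(2)*j^4 - 14*j^3 - 6*sqrt(2)*j^3 + 5*sqrt(2)*j^2 + 84*j^2 - 72*sqrt(2)*j + 98*j - 84*sqrt(2)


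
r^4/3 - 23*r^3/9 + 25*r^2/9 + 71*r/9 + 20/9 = (r/3 + 1/3)*(r - 5)*(r - 4)*(r + 1/3)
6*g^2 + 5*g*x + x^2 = (2*g + x)*(3*g + x)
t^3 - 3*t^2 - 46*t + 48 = (t - 8)*(t - 1)*(t + 6)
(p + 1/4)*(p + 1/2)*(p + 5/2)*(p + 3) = p^4 + 25*p^3/4 + 47*p^2/4 + 101*p/16 + 15/16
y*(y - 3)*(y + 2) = y^3 - y^2 - 6*y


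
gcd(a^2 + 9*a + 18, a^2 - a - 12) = a + 3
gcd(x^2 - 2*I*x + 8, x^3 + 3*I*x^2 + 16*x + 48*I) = x - 4*I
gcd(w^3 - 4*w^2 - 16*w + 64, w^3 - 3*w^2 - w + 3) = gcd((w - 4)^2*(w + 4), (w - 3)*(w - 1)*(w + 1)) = 1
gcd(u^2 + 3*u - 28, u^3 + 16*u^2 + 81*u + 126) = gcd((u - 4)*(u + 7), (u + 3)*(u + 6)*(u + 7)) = u + 7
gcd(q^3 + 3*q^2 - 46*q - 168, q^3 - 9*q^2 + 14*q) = q - 7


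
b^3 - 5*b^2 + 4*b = b*(b - 4)*(b - 1)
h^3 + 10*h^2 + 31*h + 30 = (h + 2)*(h + 3)*(h + 5)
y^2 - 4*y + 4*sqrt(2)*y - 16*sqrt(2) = (y - 4)*(y + 4*sqrt(2))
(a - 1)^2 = a^2 - 2*a + 1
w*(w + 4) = w^2 + 4*w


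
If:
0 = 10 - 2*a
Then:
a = 5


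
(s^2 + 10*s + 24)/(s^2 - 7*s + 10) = (s^2 + 10*s + 24)/(s^2 - 7*s + 10)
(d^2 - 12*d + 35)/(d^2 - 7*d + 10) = (d - 7)/(d - 2)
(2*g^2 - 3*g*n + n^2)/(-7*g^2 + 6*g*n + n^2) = (-2*g + n)/(7*g + n)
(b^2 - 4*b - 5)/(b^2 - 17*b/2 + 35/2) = 2*(b + 1)/(2*b - 7)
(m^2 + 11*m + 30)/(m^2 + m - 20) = (m + 6)/(m - 4)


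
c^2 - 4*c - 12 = (c - 6)*(c + 2)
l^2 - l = l*(l - 1)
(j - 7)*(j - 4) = j^2 - 11*j + 28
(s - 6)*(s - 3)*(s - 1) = s^3 - 10*s^2 + 27*s - 18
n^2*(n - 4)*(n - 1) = n^4 - 5*n^3 + 4*n^2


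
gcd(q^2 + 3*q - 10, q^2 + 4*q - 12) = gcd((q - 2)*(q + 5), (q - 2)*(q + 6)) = q - 2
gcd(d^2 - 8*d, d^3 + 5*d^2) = d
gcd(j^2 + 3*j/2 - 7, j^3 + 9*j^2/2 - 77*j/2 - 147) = j + 7/2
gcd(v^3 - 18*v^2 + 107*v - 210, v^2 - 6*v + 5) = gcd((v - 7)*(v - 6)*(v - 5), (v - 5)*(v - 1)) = v - 5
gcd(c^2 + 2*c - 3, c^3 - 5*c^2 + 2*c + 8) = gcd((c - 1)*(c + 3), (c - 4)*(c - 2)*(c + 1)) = 1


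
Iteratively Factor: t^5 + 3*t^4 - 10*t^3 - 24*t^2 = (t + 2)*(t^4 + t^3 - 12*t^2) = (t + 2)*(t + 4)*(t^3 - 3*t^2) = (t - 3)*(t + 2)*(t + 4)*(t^2) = t*(t - 3)*(t + 2)*(t + 4)*(t)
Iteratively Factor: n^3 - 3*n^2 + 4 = (n + 1)*(n^2 - 4*n + 4) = (n - 2)*(n + 1)*(n - 2)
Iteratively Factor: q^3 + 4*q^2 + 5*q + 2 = (q + 2)*(q^2 + 2*q + 1) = (q + 1)*(q + 2)*(q + 1)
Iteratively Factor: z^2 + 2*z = (z + 2)*(z)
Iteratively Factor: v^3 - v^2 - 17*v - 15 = (v + 3)*(v^2 - 4*v - 5) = (v + 1)*(v + 3)*(v - 5)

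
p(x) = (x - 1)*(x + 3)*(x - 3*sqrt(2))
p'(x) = (x - 1)*(x + 3) + (x - 1)*(x - 3*sqrt(2)) + (x + 3)*(x - 3*sqrt(2)) = 3*x^2 - 6*sqrt(2)*x + 4*x - 6*sqrt(2) - 3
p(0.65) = 4.59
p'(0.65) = -13.13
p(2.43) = -14.07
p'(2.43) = -4.67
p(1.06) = -0.78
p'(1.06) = -12.87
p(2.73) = -14.99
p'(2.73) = -1.37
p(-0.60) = 18.60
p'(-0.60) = -7.71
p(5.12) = 29.35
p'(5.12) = 44.19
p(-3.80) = -30.88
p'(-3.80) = 48.88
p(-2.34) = 14.51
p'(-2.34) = 15.44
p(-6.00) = -215.10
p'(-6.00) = 123.43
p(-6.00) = -215.10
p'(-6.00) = 123.43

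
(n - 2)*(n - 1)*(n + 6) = n^3 + 3*n^2 - 16*n + 12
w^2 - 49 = (w - 7)*(w + 7)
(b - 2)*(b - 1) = b^2 - 3*b + 2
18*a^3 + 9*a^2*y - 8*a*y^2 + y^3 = (-6*a + y)*(-3*a + y)*(a + y)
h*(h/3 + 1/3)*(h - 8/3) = h^3/3 - 5*h^2/9 - 8*h/9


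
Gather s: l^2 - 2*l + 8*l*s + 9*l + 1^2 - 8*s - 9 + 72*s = l^2 + 7*l + s*(8*l + 64) - 8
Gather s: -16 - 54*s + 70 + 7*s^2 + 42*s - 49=7*s^2 - 12*s + 5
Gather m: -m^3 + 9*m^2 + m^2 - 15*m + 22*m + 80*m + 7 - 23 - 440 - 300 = -m^3 + 10*m^2 + 87*m - 756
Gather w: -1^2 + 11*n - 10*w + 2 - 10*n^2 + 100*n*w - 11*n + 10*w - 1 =-10*n^2 + 100*n*w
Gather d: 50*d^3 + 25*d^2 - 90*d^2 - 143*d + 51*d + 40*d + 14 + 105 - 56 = 50*d^3 - 65*d^2 - 52*d + 63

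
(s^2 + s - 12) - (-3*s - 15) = s^2 + 4*s + 3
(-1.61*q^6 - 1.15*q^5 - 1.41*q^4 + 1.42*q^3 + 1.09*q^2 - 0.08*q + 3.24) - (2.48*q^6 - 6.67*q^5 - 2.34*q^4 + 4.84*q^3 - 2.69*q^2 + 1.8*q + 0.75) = -4.09*q^6 + 5.52*q^5 + 0.93*q^4 - 3.42*q^3 + 3.78*q^2 - 1.88*q + 2.49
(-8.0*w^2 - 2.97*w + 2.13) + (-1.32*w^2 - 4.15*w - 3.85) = -9.32*w^2 - 7.12*w - 1.72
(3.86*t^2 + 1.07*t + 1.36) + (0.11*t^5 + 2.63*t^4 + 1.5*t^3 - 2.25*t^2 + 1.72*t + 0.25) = 0.11*t^5 + 2.63*t^4 + 1.5*t^3 + 1.61*t^2 + 2.79*t + 1.61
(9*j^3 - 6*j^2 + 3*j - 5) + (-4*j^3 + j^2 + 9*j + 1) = 5*j^3 - 5*j^2 + 12*j - 4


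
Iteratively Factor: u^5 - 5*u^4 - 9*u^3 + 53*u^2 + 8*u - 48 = (u + 1)*(u^4 - 6*u^3 - 3*u^2 + 56*u - 48) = (u - 4)*(u + 1)*(u^3 - 2*u^2 - 11*u + 12) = (u - 4)^2*(u + 1)*(u^2 + 2*u - 3) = (u - 4)^2*(u - 1)*(u + 1)*(u + 3)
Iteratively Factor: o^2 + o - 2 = (o + 2)*(o - 1)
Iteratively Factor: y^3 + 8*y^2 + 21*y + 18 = (y + 2)*(y^2 + 6*y + 9) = (y + 2)*(y + 3)*(y + 3)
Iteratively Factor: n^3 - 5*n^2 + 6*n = (n - 3)*(n^2 - 2*n) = (n - 3)*(n - 2)*(n)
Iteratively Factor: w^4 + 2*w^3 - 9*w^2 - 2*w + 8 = (w - 2)*(w^3 + 4*w^2 - w - 4) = (w - 2)*(w + 4)*(w^2 - 1) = (w - 2)*(w - 1)*(w + 4)*(w + 1)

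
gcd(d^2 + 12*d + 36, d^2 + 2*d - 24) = d + 6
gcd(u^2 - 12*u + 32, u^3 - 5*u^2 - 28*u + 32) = u - 8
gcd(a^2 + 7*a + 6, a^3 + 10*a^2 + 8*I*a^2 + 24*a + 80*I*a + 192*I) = a + 6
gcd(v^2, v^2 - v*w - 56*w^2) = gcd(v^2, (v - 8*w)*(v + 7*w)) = 1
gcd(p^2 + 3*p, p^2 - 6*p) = p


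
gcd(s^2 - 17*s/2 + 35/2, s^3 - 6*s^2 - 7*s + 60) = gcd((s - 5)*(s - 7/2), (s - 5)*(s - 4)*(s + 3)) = s - 5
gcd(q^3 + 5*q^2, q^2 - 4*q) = q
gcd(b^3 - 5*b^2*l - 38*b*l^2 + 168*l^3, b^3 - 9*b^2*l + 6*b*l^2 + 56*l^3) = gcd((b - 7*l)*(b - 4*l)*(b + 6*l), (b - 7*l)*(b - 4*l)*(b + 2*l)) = b^2 - 11*b*l + 28*l^2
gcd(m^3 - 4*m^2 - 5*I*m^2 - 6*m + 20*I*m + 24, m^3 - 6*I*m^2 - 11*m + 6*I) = m^2 - 5*I*m - 6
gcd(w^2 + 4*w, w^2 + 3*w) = w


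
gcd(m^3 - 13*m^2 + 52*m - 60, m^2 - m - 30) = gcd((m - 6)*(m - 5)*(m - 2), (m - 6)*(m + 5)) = m - 6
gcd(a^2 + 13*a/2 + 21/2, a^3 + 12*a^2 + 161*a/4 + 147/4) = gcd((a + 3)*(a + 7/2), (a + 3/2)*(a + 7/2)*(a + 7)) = a + 7/2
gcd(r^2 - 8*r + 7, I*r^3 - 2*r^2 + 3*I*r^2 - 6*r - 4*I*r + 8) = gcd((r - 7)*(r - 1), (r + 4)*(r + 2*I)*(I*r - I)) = r - 1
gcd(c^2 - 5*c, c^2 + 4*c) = c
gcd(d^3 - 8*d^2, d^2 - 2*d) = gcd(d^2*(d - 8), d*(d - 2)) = d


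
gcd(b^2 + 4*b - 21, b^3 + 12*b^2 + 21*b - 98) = b + 7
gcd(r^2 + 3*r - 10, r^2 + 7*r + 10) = r + 5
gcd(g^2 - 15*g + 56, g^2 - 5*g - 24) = g - 8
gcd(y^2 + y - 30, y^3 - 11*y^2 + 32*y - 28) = 1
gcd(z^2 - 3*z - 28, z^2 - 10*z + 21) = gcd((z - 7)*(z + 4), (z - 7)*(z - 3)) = z - 7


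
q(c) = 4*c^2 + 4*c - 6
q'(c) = 8*c + 4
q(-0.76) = -6.73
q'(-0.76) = -2.08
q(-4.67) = 62.56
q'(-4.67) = -33.36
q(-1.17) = -5.20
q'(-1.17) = -5.36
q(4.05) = 75.81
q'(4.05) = 36.40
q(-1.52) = -2.84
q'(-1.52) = -8.16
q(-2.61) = 10.81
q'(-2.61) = -16.88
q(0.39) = -3.83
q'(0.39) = 7.12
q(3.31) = 51.06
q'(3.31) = 30.48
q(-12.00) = 522.00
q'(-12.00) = -92.00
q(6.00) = 162.00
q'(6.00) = 52.00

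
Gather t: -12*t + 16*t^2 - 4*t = 16*t^2 - 16*t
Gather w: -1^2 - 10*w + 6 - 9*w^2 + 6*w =-9*w^2 - 4*w + 5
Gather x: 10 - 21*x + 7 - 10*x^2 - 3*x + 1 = -10*x^2 - 24*x + 18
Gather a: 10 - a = 10 - a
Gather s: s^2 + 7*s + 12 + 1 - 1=s^2 + 7*s + 12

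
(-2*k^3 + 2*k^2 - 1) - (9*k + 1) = -2*k^3 + 2*k^2 - 9*k - 2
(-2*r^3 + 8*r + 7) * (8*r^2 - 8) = -16*r^5 + 80*r^3 + 56*r^2 - 64*r - 56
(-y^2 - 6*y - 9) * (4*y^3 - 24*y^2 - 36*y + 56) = -4*y^5 + 144*y^3 + 376*y^2 - 12*y - 504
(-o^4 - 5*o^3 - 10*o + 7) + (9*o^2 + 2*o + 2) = -o^4 - 5*o^3 + 9*o^2 - 8*o + 9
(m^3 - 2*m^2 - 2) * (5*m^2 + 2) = 5*m^5 - 10*m^4 + 2*m^3 - 14*m^2 - 4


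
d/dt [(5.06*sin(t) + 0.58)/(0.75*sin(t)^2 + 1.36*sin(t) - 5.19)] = (-0.869999999999999*sin(t) + 1.8975*cos(2*t) - 28.9477)*cos(t)/(0.75*sin(t)^2 + 1.36*sin(t) - 5.19)^2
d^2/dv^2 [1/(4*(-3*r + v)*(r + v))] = (-(r + v)^2 + (r + v)*(3*r - v) - (3*r - v)^2)/(2*(r + v)^3*(3*r - v)^3)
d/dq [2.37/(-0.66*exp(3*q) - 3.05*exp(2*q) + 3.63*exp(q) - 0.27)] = (4.6926*exp(2*q) + 14.457*exp(q) - 8.6031)*exp(q)/(0.66*exp(3*q) + 3.05*exp(2*q) - 3.63*exp(q) + 0.27)^2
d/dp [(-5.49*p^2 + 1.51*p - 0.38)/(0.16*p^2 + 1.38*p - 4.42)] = (-7.8178*p^2 + 48.6532*p - 6.1498)/(0.0256*p^4 + 0.4416*p^3 + 0.49*p^2 - 12.1992*p + 19.5364)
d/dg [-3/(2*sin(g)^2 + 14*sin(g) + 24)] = 3*(2*sin(g) + 7)*cos(g)/(2*(sin(g)^2 + 7*sin(g) + 12)^2)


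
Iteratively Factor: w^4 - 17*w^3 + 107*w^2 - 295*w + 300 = (w - 5)*(w^3 - 12*w^2 + 47*w - 60) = (w - 5)*(w - 4)*(w^2 - 8*w + 15) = (w - 5)*(w - 4)*(w - 3)*(w - 5)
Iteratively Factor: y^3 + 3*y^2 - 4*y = (y - 1)*(y^2 + 4*y) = (y - 1)*(y + 4)*(y)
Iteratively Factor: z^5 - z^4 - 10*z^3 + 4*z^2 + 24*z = (z)*(z^4 - z^3 - 10*z^2 + 4*z + 24) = z*(z + 2)*(z^3 - 3*z^2 - 4*z + 12) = z*(z + 2)^2*(z^2 - 5*z + 6) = z*(z - 3)*(z + 2)^2*(z - 2)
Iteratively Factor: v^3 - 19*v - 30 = (v + 2)*(v^2 - 2*v - 15) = (v + 2)*(v + 3)*(v - 5)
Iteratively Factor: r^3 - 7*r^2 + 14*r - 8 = (r - 2)*(r^2 - 5*r + 4) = (r - 2)*(r - 1)*(r - 4)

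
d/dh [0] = 0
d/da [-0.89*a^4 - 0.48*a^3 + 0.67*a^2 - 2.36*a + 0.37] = -3.56*a^3 - 1.44*a^2 + 1.34*a - 2.36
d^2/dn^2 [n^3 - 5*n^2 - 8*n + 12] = 6*n - 10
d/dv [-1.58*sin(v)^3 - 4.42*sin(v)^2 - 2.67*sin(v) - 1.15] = (-8.84*sin(v) + 2.37*cos(2*v) - 5.04)*cos(v)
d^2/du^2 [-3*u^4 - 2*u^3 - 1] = 12*u*(-3*u - 1)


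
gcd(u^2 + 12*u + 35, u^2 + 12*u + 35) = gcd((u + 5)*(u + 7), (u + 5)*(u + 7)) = u^2 + 12*u + 35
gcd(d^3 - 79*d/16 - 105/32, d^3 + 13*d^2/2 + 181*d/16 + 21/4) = d^2 + 5*d/2 + 21/16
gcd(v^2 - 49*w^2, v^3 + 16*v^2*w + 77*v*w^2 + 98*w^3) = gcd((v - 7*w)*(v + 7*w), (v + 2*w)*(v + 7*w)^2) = v + 7*w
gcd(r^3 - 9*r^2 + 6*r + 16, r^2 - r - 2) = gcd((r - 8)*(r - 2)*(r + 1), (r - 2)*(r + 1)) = r^2 - r - 2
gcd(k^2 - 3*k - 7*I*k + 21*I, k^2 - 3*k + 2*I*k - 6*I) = k - 3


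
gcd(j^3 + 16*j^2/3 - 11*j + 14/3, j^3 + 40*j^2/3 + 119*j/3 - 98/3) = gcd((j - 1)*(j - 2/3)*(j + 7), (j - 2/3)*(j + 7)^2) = j^2 + 19*j/3 - 14/3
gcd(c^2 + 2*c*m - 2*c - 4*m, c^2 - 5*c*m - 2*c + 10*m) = c - 2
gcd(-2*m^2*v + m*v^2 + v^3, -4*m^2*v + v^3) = 2*m*v + v^2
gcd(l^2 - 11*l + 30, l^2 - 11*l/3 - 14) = l - 6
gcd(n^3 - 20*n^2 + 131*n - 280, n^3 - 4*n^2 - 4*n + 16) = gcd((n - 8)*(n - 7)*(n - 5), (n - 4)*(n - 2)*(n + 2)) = 1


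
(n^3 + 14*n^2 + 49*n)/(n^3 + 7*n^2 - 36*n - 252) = n*(n + 7)/(n^2 - 36)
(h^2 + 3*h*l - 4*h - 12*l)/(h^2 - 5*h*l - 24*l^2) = (h - 4)/(h - 8*l)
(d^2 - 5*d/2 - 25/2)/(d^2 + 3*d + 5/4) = 2*(d - 5)/(2*d + 1)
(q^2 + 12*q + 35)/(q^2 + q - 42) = (q + 5)/(q - 6)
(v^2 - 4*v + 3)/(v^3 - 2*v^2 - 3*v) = (v - 1)/(v*(v + 1))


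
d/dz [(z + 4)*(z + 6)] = 2*z + 10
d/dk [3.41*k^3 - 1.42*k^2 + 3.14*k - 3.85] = 10.23*k^2 - 2.84*k + 3.14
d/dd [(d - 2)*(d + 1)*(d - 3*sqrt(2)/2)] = 3*d^2 - 3*sqrt(2)*d - 2*d - 2 + 3*sqrt(2)/2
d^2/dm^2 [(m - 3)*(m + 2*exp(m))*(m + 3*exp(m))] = 5*m^2*exp(m) + 24*m*exp(2*m) + 5*m*exp(m) + 6*m - 48*exp(2*m) - 20*exp(m) - 6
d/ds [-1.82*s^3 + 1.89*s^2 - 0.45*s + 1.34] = -5.46*s^2 + 3.78*s - 0.45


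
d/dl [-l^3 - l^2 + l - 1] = -3*l^2 - 2*l + 1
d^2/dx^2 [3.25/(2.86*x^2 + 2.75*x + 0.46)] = (-53.1674*x^2 - 51.1225*x + 3.25*(5.72*x + 2.75)*(11.44*x + 5.5) - 8.5514)/(2.86*x^2 + 2.75*x + 0.46)^3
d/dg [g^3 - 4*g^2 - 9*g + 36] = 3*g^2 - 8*g - 9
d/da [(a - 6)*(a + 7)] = 2*a + 1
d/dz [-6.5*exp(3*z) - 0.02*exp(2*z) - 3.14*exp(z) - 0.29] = (-19.5*exp(2*z) - 0.04*exp(z) - 3.14)*exp(z)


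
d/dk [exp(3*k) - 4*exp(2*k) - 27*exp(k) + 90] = (3*exp(2*k) - 8*exp(k) - 27)*exp(k)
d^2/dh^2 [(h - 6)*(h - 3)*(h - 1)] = 6*h - 20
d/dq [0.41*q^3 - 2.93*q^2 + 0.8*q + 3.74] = 1.23*q^2 - 5.86*q + 0.8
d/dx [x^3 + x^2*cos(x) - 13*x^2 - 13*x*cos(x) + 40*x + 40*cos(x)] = -x^2*sin(x) + 3*x^2 + 13*x*sin(x) + 2*x*cos(x) - 26*x - 40*sin(x) - 13*cos(x) + 40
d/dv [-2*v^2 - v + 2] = -4*v - 1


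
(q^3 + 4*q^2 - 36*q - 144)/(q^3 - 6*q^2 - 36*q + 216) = (q + 4)/(q - 6)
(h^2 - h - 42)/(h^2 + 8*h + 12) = (h - 7)/(h + 2)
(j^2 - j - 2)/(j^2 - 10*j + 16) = (j + 1)/(j - 8)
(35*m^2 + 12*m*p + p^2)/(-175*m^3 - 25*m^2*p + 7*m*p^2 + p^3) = 1/(-5*m + p)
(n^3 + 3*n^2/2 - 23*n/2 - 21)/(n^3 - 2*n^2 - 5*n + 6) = (2*n^2 - n - 21)/(2*(n^2 - 4*n + 3))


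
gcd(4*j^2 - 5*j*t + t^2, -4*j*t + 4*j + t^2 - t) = -4*j + t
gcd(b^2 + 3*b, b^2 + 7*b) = b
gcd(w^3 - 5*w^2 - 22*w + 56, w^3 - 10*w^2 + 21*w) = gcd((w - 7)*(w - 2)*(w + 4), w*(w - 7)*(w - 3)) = w - 7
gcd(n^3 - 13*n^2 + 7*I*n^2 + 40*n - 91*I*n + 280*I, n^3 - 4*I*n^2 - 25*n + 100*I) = n - 5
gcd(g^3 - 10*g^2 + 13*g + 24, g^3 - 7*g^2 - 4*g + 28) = 1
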